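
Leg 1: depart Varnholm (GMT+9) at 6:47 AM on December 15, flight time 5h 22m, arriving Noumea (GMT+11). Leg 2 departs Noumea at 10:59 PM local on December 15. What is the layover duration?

8 hours 50 minutes

Convert departure to UTC: 6:47 AM − 9:00 = 9:47 PM UTC on Dec 14.
Add 5 hours and 22 minutes flight time → 3:09 AM UTC (Dec 15).
Noumea is UTC+11:00, so local arrival = 3:09 AM + 11:00 = 2:09 PM on Dec 15.
Layover = 10:59 PM − 2:09 PM = 8 hours 50 minutes.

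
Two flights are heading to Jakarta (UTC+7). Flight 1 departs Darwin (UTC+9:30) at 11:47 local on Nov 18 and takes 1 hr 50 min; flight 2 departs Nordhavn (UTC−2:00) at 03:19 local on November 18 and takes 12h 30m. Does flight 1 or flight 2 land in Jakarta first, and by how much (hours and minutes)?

the first, by 13 hours 42 minutes

Flight 1 in UTC: 11:47 − 9:30 = 02:17 on Nov 18.
+1 hour and 50 minutes → arrive 04:07 UTC on Nov 18.
Flight 2 in UTC: 03:19 + 2:00 = 05:19 on Nov 18.
+12 hours and 30 minutes → arrive 17:49 UTC on Nov 18.
Flight 1 lands earlier by 13 hours 42 minutes.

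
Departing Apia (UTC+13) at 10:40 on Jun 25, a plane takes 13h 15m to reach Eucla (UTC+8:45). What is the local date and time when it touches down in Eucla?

19:40 on Jun 25

Eucla is 4:15 behind Apia.
After 13 hours and 15 minutes it is 23:55 in Apia.
Shift by the zone difference: 23:55 − 4:15 = 19:40 on Jun 25 in Eucla.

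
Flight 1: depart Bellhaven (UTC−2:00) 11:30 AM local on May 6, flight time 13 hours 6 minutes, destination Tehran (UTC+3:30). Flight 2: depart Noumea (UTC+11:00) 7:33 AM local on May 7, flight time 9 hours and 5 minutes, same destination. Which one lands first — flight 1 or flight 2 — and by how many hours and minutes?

Flight 1 in UTC: 11:30 AM + 2:00 = 1:30 PM on May 6.
+13 hours 6 minutes → arrive 2:36 AM UTC on May 7.
Flight 2 in UTC: 7:33 AM − 11:00 = 8:33 PM on May 6.
+9 hours and 5 minutes → arrive 5:38 AM UTC on May 7.
Flight 1 lands earlier by 3 hours 2 minutes.

the first, by 3 hours 2 minutes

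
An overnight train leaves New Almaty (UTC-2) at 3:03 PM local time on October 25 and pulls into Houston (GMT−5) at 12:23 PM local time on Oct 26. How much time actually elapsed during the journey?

24 hours 20 minutes

Houston is 3:00 behind New Almaty.
Clock-face elapsed time (ignoring zones) is 21 hours 20 minutes.
Actual elapsed = 21 hours 20 minutes + 3:00 = 24 hours 20 minutes.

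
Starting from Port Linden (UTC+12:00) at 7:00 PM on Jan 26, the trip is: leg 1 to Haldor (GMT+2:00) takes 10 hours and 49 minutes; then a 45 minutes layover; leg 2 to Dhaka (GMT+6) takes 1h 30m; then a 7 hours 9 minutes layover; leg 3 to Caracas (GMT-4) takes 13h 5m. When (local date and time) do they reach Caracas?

Convert departure to UTC: 7:00 PM − 12:00 = 7:00 AM UTC on Jan 26.
Add 10 hours 49 minutes leg 1 → 5:49 PM UTC.
Add 45 minutes layover in Haldor → 6:34 PM UTC.
Add 1 hour 30 minutes leg 2 → 8:04 PM UTC.
Add 7 hours 9 minutes layover in Dhaka → 3:13 AM UTC (Jan 27).
Add 13 hours 5 minutes leg 3 → 4:18 PM UTC.
Caracas is UTC−4:00, so local arrival = 4:18 PM − 4:00 = 12:18 PM on Jan 27.

12:18 PM on Jan 27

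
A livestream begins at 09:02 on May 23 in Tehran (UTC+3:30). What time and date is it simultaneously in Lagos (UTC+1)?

06:32 on May 23

In UTC: 09:02 − 3:30 = 05:32 on May 23.
Lagos is UTC+1:00: 05:32 + 1:00 = 06:32 on May 23.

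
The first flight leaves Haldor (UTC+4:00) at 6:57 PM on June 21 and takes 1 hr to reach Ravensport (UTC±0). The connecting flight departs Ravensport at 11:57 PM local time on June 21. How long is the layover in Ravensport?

Convert departure to UTC: 6:57 PM − 4:00 = 2:57 PM UTC on Jun 21.
Add 1 hour flight time → 3:57 PM UTC.
Ravensport is UTC+0, so local arrival is the same: 3:57 PM on Jun 21.
Layover = 11:57 PM − 3:57 PM = 8 hours.

8 hours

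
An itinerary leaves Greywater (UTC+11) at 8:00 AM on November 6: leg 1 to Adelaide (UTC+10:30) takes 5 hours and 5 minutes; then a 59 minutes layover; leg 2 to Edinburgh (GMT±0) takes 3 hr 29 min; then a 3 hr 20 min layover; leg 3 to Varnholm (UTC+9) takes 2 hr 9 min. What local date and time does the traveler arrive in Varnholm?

Convert departure to UTC: 8:00 AM − 11:00 = 9:00 PM UTC on Nov 5.
Add 5 hours 5 minutes leg 1 → 2:05 AM UTC (Nov 6).
Add 59 minutes layover in Adelaide → 3:04 AM UTC.
Add 3 hours and 29 minutes leg 2 → 6:33 AM UTC.
Add 3 hours and 20 minutes layover in Edinburgh → 9:53 AM UTC.
Add 2 hours 9 minutes leg 3 → 12:02 PM UTC.
Varnholm is UTC+9:00, so local arrival = 12:02 PM + 9:00 = 9:02 PM on Nov 6.

9:02 PM on November 6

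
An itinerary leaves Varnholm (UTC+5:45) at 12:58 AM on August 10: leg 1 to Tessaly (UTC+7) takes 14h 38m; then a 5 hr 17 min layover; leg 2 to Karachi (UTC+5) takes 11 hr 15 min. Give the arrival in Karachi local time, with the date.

Convert departure to UTC: 12:58 AM − 5:45 = 7:13 PM UTC on Aug 9.
Add 14 hours and 38 minutes leg 1 → 9:51 AM UTC (Aug 10).
Add 5 hours 17 minutes layover in Tessaly → 3:08 PM UTC.
Add 11 hours 15 minutes leg 2 → 2:23 AM UTC (Aug 11).
Karachi is UTC+5:00, so local arrival = 2:23 AM + 5:00 = 7:23 AM on Aug 11.

7:23 AM on Aug 11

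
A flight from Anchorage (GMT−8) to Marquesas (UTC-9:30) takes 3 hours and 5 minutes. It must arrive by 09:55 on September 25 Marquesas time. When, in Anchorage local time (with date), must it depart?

Target arrival in UTC: 09:55 + 9:30 = 19:25 on Sep 25.
Subtract 3 hours and 5 minutes → departure 16:20 UTC on Sep 25.
Anchorage is UTC−8:00: 16:20 − 8:00 = 08:20 on Sep 25.

08:20 on September 25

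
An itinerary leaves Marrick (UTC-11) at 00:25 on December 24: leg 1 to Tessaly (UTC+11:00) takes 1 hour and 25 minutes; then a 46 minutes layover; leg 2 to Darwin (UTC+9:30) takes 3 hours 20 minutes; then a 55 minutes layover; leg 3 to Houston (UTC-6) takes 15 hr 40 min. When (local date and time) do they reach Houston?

Convert departure to UTC: 00:25 + 11:00 = 11:25 UTC on Dec 24.
Add 1 hour 25 minutes leg 1 → 12:50 UTC.
Add 46 minutes layover in Tessaly → 13:36 UTC.
Add 3 hours and 20 minutes leg 2 → 16:56 UTC.
Add 55 minutes layover in Darwin → 17:51 UTC.
Add 15 hours 40 minutes leg 3 → 09:31 UTC (Dec 25).
Houston is UTC−6:00, so local arrival = 09:31 − 6:00 = 03:31 on Dec 25.

03:31 on December 25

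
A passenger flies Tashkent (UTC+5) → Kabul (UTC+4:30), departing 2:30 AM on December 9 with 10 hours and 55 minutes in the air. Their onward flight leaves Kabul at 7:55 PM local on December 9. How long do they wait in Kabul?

Convert departure to UTC: 2:30 AM − 5:00 = 9:30 PM UTC on Dec 8.
Add 10 hours and 55 minutes flight time → 8:25 AM UTC (Dec 9).
Kabul is UTC+4:30, so local arrival = 8:25 AM + 4:30 = 12:55 PM on Dec 9.
Layover = 7:55 PM − 12:55 PM = 7 hours.

7 hours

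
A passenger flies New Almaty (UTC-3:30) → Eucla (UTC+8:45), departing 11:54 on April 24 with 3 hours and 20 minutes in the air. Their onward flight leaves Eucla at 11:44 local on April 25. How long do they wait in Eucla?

8 hours 15 minutes

Convert departure to UTC: 11:54 + 3:30 = 15:24 UTC on Apr 24.
Add 3 hours and 20 minutes flight time → 18:44 UTC.
Eucla is UTC+8:45, so local arrival = 18:44 + 8:45 = 03:29 on Apr 25.
Layover = 11:44 − 03:29 = 8 hours 15 minutes.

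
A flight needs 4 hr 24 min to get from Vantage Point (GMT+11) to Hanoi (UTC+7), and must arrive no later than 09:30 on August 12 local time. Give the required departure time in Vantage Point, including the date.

Target arrival in UTC: 09:30 − 7:00 = 02:30 on Aug 12.
Subtract 4 hours 24 minutes → departure 22:06 UTC on Aug 11.
Vantage Point is UTC+11:00: 22:06 + 11:00 = 09:06 on Aug 12.

09:06 on August 12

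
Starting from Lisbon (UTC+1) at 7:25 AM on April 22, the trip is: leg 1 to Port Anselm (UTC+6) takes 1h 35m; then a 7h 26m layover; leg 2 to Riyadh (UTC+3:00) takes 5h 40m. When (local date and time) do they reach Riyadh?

12:06 AM on April 23

Convert departure to UTC: 7:25 AM − 1:00 = 6:25 AM UTC on Apr 22.
Add 1 hour 35 minutes leg 1 → 8:00 AM UTC.
Add 7 hours 26 minutes layover in Port Anselm → 3:26 PM UTC.
Add 5 hours 40 minutes leg 2 → 9:06 PM UTC.
Riyadh is UTC+3:00, so local arrival = 9:06 PM + 3:00 = 12:06 AM on Apr 23.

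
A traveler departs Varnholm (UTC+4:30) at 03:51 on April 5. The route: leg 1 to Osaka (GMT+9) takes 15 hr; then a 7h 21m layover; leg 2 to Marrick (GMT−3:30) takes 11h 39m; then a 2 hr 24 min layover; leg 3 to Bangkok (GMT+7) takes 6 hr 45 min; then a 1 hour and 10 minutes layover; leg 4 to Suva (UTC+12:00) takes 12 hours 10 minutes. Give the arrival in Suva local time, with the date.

19:50 on April 7

Convert departure to UTC: 03:51 − 4:30 = 23:21 UTC on Apr 4.
Add 15 hours leg 1 → 14:21 UTC (Apr 5).
Add 7 hours and 21 minutes layover in Osaka → 21:42 UTC.
Add 11 hours and 39 minutes leg 2 → 09:21 UTC (Apr 6).
Add 2 hours and 24 minutes layover in Marrick → 11:45 UTC.
Add 6 hours and 45 minutes leg 3 → 18:30 UTC.
Add 1 hour and 10 minutes layover in Bangkok → 19:40 UTC.
Add 12 hours and 10 minutes leg 4 → 07:50 UTC (Apr 7).
Suva is UTC+12:00, so local arrival = 07:50 + 12:00 = 19:50 on Apr 7.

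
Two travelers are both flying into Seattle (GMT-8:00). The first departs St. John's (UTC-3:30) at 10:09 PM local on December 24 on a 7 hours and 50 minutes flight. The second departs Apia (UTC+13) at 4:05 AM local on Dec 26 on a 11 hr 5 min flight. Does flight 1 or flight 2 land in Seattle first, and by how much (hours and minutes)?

the first, by 16 hours 41 minutes

Flight 1 in UTC: 10:09 PM + 3:30 = 1:39 AM on Dec 25.
+7 hours and 50 minutes → arrive 9:29 AM UTC on Dec 25.
Flight 2 in UTC: 4:05 AM − 13:00 = 3:05 PM on Dec 25.
+11 hours 5 minutes → arrive 2:10 AM UTC on Dec 26.
Flight 1 lands earlier by 16 hours 41 minutes.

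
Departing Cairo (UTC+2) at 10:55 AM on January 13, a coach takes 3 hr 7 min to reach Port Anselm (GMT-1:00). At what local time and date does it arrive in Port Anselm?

Port Anselm is 3:00 behind Cairo.
After 3 hours 7 minutes it is 2:02 PM in Cairo.
Shift by the zone difference: 2:02 PM − 3:00 = 11:02 AM on Jan 13 in Port Anselm.

11:02 AM on Jan 13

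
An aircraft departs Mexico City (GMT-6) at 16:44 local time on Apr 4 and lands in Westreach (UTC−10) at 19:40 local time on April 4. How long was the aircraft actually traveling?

6 hours 56 minutes

Departure in UTC: 16:44 + 6:00 = 22:44 on Apr 4.
Arrival in UTC: 19:40 + 10:00 = 05:40 on Apr 5.
Elapsed = 05:40 − 22:44 (+1 day) = 6 hours 56 minutes.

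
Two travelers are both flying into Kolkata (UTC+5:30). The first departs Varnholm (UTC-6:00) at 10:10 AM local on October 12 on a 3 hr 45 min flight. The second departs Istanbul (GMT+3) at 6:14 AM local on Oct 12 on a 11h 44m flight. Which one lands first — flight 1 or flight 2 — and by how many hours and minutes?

the second, by 4 hours 57 minutes

Flight 1 in UTC: 10:10 AM + 6:00 = 4:10 PM on Oct 12.
+3 hours 45 minutes → arrive 7:55 PM UTC on Oct 12.
Flight 2 in UTC: 6:14 AM − 3:00 = 3:14 AM on Oct 12.
+11 hours 44 minutes → arrive 2:58 PM UTC on Oct 12.
Flight 2 lands earlier by 4 hours 57 minutes.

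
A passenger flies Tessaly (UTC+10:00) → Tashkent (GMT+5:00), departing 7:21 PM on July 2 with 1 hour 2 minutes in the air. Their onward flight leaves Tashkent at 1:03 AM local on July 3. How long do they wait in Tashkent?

Convert departure to UTC: 7:21 PM − 10:00 = 9:21 AM UTC on Jul 2.
Add 1 hour 2 minutes flight time → 10:23 AM UTC.
Tashkent is UTC+5:00, so local arrival = 10:23 AM + 5:00 = 3:23 PM on Jul 2.
Layover = 1:03 AM − 3:23 PM (+1 day) = 9 hours 40 minutes.

9 hours 40 minutes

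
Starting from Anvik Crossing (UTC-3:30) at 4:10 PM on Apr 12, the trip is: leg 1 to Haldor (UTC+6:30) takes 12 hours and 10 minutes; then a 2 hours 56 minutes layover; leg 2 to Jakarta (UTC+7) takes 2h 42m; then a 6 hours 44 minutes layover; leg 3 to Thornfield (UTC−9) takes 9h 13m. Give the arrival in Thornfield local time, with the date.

Convert departure to UTC: 4:10 PM + 3:30 = 7:40 PM UTC on Apr 12.
Add 12 hours 10 minutes leg 1 → 7:50 AM UTC (Apr 13).
Add 2 hours 56 minutes layover in Haldor → 10:46 AM UTC.
Add 2 hours 42 minutes leg 2 → 1:28 PM UTC.
Add 6 hours 44 minutes layover in Jakarta → 8:12 PM UTC.
Add 9 hours and 13 minutes leg 3 → 5:25 AM UTC (Apr 14).
Thornfield is UTC−9:00, so local arrival = 5:25 AM − 9:00 = 8:25 PM on Apr 13.

8:25 PM on April 13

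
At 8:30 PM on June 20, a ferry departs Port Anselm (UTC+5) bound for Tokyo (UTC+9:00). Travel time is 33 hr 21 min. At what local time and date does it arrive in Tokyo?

9:51 AM on June 22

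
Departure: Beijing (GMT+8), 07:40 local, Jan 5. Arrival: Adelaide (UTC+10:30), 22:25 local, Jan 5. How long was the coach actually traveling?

12 hours 15 minutes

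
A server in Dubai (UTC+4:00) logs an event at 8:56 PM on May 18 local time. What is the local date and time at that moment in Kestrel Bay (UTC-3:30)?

1:26 PM on May 18

In UTC: 8:56 PM − 4:00 = 4:56 PM on May 18.
Kestrel Bay is UTC−3:30: 4:56 PM − 3:30 = 1:26 PM on May 18.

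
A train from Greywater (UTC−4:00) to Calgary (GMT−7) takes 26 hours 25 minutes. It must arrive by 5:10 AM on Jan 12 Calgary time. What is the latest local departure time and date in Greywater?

Target arrival in UTC: 5:10 AM + 7:00 = 12:10 PM on Jan 12.
Subtract 26 hours 25 minutes → departure 9:45 AM UTC on Jan 11.
Greywater is UTC−4:00: 9:45 AM − 4:00 = 5:45 AM on Jan 11.

5:45 AM on Jan 11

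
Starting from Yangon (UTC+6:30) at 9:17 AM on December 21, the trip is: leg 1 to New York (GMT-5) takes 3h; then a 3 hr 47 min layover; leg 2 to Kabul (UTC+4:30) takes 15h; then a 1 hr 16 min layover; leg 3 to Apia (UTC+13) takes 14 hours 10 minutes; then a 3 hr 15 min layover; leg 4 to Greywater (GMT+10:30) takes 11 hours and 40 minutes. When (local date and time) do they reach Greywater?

5:25 PM on Dec 23

Convert departure to UTC: 9:17 AM − 6:30 = 2:47 AM UTC on Dec 21.
Add 3 hours leg 1 → 5:47 AM UTC.
Add 3 hours and 47 minutes layover in New York → 9:34 AM UTC.
Add 15 hours leg 2 → 12:34 AM UTC (Dec 22).
Add 1 hour and 16 minutes layover in Kabul → 1:50 AM UTC.
Add 14 hours and 10 minutes leg 3 → 4:00 PM UTC.
Add 3 hours and 15 minutes layover in Apia → 7:15 PM UTC.
Add 11 hours 40 minutes leg 4 → 6:55 AM UTC (Dec 23).
Greywater is UTC+10:30, so local arrival = 6:55 AM + 10:30 = 5:25 PM on Dec 23.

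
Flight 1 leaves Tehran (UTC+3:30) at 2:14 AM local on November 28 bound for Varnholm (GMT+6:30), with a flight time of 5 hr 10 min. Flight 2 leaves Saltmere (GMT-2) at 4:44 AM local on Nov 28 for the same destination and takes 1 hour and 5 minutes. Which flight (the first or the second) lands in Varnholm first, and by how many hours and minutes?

Flight 1 in UTC: 2:14 AM − 3:30 = 10:44 PM on Nov 27.
+5 hours 10 minutes → arrive 3:54 AM UTC on Nov 28.
Flight 2 in UTC: 4:44 AM + 2:00 = 6:44 AM on Nov 28.
+1 hour 5 minutes → arrive 7:49 AM UTC on Nov 28.
Flight 1 lands earlier by 3 hours 55 minutes.

the first, by 3 hours 55 minutes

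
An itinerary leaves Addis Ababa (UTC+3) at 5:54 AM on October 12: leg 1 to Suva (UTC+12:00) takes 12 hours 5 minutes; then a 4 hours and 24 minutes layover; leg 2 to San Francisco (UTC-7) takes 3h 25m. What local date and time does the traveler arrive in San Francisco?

Convert departure to UTC: 5:54 AM − 3:00 = 2:54 AM UTC on Oct 12.
Add 12 hours 5 minutes leg 1 → 2:59 PM UTC.
Add 4 hours 24 minutes layover in Suva → 7:23 PM UTC.
Add 3 hours and 25 minutes leg 2 → 10:48 PM UTC.
San Francisco is UTC−7:00, so local arrival = 10:48 PM − 7:00 = 3:48 PM on Oct 12.

3:48 PM on Oct 12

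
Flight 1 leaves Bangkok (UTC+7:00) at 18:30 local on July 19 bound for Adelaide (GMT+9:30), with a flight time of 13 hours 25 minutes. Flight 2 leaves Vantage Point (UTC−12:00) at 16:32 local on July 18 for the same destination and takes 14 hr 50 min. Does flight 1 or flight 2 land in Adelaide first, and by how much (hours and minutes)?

Flight 1 in UTC: 18:30 − 7:00 = 11:30 on Jul 19.
+13 hours 25 minutes → arrive 00:55 UTC on Jul 20.
Flight 2 in UTC: 16:32 + 12:00 = 04:32 on Jul 19.
+14 hours and 50 minutes → arrive 19:22 UTC on Jul 19.
Flight 2 lands earlier by 5 hours 33 minutes.

the second, by 5 hours 33 minutes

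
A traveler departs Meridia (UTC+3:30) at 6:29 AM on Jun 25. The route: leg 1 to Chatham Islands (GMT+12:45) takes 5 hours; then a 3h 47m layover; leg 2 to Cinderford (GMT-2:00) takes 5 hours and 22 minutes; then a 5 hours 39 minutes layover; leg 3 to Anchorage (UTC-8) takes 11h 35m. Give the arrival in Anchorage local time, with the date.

2:22 AM on June 26

Convert departure to UTC: 6:29 AM − 3:30 = 2:59 AM UTC on Jun 25.
Add 5 hours leg 1 → 7:59 AM UTC.
Add 3 hours 47 minutes layover in Chatham Islands → 11:46 AM UTC.
Add 5 hours and 22 minutes leg 2 → 5:08 PM UTC.
Add 5 hours and 39 minutes layover in Cinderford → 10:47 PM UTC.
Add 11 hours and 35 minutes leg 3 → 10:22 AM UTC (Jun 26).
Anchorage is UTC−8:00, so local arrival = 10:22 AM − 8:00 = 2:22 AM on Jun 26.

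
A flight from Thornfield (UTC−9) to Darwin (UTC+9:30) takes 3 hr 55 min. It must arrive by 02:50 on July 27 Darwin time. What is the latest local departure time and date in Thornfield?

04:25 on Jul 26

Target arrival in UTC: 02:50 − 9:30 = 17:20 on Jul 26.
Subtract 3 hours 55 minutes → departure 13:25 UTC on Jul 26.
Thornfield is UTC−9:00: 13:25 − 9:00 = 04:25 on Jul 26.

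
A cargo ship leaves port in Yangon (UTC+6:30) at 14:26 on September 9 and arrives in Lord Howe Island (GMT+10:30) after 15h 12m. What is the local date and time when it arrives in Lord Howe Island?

09:38 on September 10

Convert departure to UTC: 14:26 − 6:30 = 07:56 UTC on Sep 9.
Add 15 hours and 12 minutes travel time → 23:08 UTC.
Lord Howe Island is UTC+10:30, so local arrival = 23:08 + 10:30 = 09:38 on Sep 10.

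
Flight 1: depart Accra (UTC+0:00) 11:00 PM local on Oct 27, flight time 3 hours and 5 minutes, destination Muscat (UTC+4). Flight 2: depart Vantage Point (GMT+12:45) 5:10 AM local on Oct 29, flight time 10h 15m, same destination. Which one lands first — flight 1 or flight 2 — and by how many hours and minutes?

Flight 1 departs at 11:00 PM UTC (Oct 27).
+3 hours and 5 minutes → arrive 2:05 AM UTC on Oct 28.
Flight 2 in UTC: 5:10 AM − 12:45 = 4:25 PM on Oct 28.
+10 hours 15 minutes → arrive 2:40 AM UTC on Oct 29.
Flight 1 lands earlier by 24 hours 35 minutes.

the first, by 24 hours 35 minutes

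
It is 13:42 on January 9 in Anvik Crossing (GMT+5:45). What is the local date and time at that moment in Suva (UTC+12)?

19:57 on January 9

Suva is 6:15 ahead of Anvik Crossing.
Shift by the zone difference: 13:42 + 6:15 = 19:57 on Jan 9 in Suva.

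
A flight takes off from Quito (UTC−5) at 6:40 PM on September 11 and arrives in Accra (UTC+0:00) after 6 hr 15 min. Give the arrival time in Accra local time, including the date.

5:55 AM on September 12

Convert departure to UTC: 6:40 PM + 5:00 = 11:40 PM UTC on Sep 11.
Add 6 hours and 15 minutes travel time → 5:55 AM UTC (Sep 12).
Accra is UTC+0, so local arrival is the same: 5:55 AM on Sep 12.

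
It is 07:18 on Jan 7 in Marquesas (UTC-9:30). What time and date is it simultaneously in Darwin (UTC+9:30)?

In UTC: 07:18 + 9:30 = 16:48 on Jan 7.
Darwin is UTC+9:30: 16:48 + 9:30 = 02:18 on Jan 8.

02:18 on Jan 8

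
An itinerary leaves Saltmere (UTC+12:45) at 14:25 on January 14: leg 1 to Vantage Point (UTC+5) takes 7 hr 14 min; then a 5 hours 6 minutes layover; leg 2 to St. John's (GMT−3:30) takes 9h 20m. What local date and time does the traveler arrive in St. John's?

Convert departure to UTC: 14:25 − 12:45 = 01:40 UTC on Jan 14.
Add 7 hours 14 minutes leg 1 → 08:54 UTC.
Add 5 hours 6 minutes layover in Vantage Point → 14:00 UTC.
Add 9 hours 20 minutes leg 2 → 23:20 UTC.
St. John's is UTC−3:30, so local arrival = 23:20 − 3:30 = 19:50 on Jan 14.

19:50 on Jan 14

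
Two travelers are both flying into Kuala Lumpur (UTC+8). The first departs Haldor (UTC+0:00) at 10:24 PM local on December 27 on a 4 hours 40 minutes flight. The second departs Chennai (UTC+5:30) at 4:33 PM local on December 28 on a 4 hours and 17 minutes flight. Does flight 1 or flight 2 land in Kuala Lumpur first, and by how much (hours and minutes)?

the first, by 12 hours 16 minutes

Flight 1 departs at 10:24 PM UTC (Dec 27).
+4 hours and 40 minutes → arrive 3:04 AM UTC on Dec 28.
Flight 2 in UTC: 4:33 PM − 5:30 = 11:03 AM on Dec 28.
+4 hours and 17 minutes → arrive 3:20 PM UTC on Dec 28.
Flight 1 lands earlier by 12 hours 16 minutes.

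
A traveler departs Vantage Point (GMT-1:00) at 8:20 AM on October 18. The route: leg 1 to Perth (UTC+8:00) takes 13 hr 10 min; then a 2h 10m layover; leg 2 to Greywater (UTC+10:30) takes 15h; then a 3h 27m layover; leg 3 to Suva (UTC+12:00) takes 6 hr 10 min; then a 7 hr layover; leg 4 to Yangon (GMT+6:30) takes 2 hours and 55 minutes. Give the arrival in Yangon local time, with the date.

Convert departure to UTC: 8:20 AM + 1:00 = 9:20 AM UTC on Oct 18.
Add 13 hours and 10 minutes leg 1 → 10:30 PM UTC.
Add 2 hours 10 minutes layover in Perth → 12:40 AM UTC (Oct 19).
Add 15 hours leg 2 → 3:40 PM UTC.
Add 3 hours 27 minutes layover in Greywater → 7:07 PM UTC.
Add 6 hours 10 minutes leg 3 → 1:17 AM UTC (Oct 20).
Add 7 hours layover in Suva → 8:17 AM UTC.
Add 2 hours 55 minutes leg 4 → 11:12 AM UTC.
Yangon is UTC+6:30, so local arrival = 11:12 AM + 6:30 = 5:42 PM on Oct 20.

5:42 PM on October 20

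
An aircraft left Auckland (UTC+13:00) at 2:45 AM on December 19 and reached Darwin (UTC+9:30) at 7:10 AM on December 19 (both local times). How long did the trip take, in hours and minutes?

Darwin is 3:30 behind Auckland.
Clock-face elapsed time (ignoring zones) is 4 hours 25 minutes.
Actual elapsed = 4 hours 25 minutes + 3:30 = 7 hours 55 minutes.

7 hours 55 minutes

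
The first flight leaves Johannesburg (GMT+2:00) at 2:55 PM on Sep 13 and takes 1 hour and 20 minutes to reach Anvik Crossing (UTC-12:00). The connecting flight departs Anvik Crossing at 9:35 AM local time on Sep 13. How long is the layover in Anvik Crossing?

7 hours 20 minutes

Convert departure to UTC: 2:55 PM − 2:00 = 12:55 PM UTC on Sep 13.
Add 1 hour and 20 minutes flight time → 2:15 PM UTC.
Anvik Crossing is UTC−12:00, so local arrival = 2:15 PM − 12:00 = 2:15 AM on Sep 13.
Layover = 9:35 AM − 2:15 AM = 7 hours 20 minutes.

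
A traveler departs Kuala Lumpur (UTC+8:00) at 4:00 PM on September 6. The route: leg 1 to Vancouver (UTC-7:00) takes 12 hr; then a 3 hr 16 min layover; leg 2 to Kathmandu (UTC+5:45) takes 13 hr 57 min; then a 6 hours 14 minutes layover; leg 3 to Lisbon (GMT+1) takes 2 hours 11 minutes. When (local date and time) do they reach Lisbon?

Convert departure to UTC: 4:00 PM − 8:00 = 8:00 AM UTC on Sep 6.
Add 12 hours leg 1 → 8:00 PM UTC.
Add 3 hours 16 minutes layover in Vancouver → 11:16 PM UTC.
Add 13 hours 57 minutes leg 2 → 1:13 PM UTC (Sep 7).
Add 6 hours and 14 minutes layover in Kathmandu → 7:27 PM UTC.
Add 2 hours and 11 minutes leg 3 → 9:38 PM UTC.
Lisbon is UTC+1:00, so local arrival = 9:38 PM + 1:00 = 10:38 PM on Sep 7.

10:38 PM on September 7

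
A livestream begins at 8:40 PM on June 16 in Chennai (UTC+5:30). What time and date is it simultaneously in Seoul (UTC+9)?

In UTC: 8:40 PM − 5:30 = 3:10 PM on Jun 16.
Seoul is UTC+9:00: 3:10 PM + 9:00 = 12:10 AM on Jun 17.

12:10 AM on June 17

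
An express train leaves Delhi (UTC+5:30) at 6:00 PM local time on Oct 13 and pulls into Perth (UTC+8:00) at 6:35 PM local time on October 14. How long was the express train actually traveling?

22 hours 5 minutes

Perth is 2:30 ahead of Delhi.
Clock-face elapsed time (ignoring zones) is 24 hours 35 minutes.
Actual elapsed = 24 hours 35 minutes − 2:30 = 22 hours 5 minutes.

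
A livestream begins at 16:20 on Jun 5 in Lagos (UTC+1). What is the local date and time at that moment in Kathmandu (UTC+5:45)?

21:05 on June 5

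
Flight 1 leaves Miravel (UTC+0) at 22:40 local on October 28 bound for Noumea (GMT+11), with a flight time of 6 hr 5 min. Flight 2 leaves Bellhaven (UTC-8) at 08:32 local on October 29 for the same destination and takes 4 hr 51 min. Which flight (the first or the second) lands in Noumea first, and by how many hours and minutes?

Flight 1 departs at 22:40 UTC (Oct 28).
+6 hours and 5 minutes → arrive 04:45 UTC on Oct 29.
Flight 2 in UTC: 08:32 + 8:00 = 16:32 on Oct 29.
+4 hours 51 minutes → arrive 21:23 UTC on Oct 29.
Flight 1 lands earlier by 16 hours 38 minutes.

the first, by 16 hours 38 minutes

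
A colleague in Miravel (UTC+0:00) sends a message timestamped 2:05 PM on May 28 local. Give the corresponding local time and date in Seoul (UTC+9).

11:05 PM on May 28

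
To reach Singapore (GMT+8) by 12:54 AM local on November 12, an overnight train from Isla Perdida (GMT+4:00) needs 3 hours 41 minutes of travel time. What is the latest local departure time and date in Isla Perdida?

5:13 PM on November 11

Target arrival in UTC: 12:54 AM − 8:00 = 4:54 PM on Nov 11.
Subtract 3 hours and 41 minutes → departure 1:13 PM UTC on Nov 11.
Isla Perdida is UTC+4:00: 1:13 PM + 4:00 = 5:13 PM on Nov 11.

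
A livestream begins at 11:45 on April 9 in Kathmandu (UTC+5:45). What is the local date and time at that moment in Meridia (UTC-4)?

In UTC: 11:45 − 5:45 = 06:00 on Apr 9.
Meridia is UTC−4:00: 06:00 − 4:00 = 02:00 on Apr 9.

02:00 on April 9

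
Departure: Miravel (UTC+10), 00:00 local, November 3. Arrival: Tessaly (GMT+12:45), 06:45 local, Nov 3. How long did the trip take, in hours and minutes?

4 hours

Departure in UTC: 00:00 − 10:00 = 14:00 on Nov 2.
Arrival in UTC: 06:45 − 12:45 = 18:00 on Nov 2.
Elapsed = 18:00 − 14:00 = 4 hours.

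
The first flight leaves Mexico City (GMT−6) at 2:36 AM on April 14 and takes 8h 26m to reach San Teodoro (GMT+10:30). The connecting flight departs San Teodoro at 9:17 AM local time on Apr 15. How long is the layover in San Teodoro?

Convert departure to UTC: 2:36 AM + 6:00 = 8:36 AM UTC on Apr 14.
Add 8 hours 26 minutes flight time → 5:02 PM UTC.
San Teodoro is UTC+10:30, so local arrival = 5:02 PM + 10:30 = 3:32 AM on Apr 15.
Layover = 9:17 AM − 3:32 AM = 5 hours 45 minutes.

5 hours 45 minutes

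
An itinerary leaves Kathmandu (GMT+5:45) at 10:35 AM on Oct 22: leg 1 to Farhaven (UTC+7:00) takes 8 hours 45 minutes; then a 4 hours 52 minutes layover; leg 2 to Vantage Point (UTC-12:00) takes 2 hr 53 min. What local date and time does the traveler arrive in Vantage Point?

9:20 AM on October 22

Convert departure to UTC: 10:35 AM − 5:45 = 4:50 AM UTC on Oct 22.
Add 8 hours and 45 minutes leg 1 → 1:35 PM UTC.
Add 4 hours and 52 minutes layover in Farhaven → 6:27 PM UTC.
Add 2 hours and 53 minutes leg 2 → 9:20 PM UTC.
Vantage Point is UTC−12:00, so local arrival = 9:20 PM − 12:00 = 9:20 AM on Oct 22.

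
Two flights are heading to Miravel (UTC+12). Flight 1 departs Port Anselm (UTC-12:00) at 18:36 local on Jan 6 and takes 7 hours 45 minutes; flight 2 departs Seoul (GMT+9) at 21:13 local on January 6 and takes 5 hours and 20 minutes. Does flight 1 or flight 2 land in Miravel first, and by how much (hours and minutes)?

Flight 1 in UTC: 18:36 + 12:00 = 06:36 on Jan 7.
+7 hours 45 minutes → arrive 14:21 UTC on Jan 7.
Flight 2 in UTC: 21:13 − 9:00 = 12:13 on Jan 6.
+5 hours and 20 minutes → arrive 17:33 UTC on Jan 6.
Flight 2 lands earlier by 20 hours 48 minutes.

the second, by 20 hours 48 minutes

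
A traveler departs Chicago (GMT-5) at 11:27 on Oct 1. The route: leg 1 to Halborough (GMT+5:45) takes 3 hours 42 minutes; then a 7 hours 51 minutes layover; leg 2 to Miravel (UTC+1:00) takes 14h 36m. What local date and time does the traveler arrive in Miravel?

19:36 on Oct 2

Convert departure to UTC: 11:27 + 5:00 = 16:27 UTC on Oct 1.
Add 3 hours 42 minutes leg 1 → 20:09 UTC.
Add 7 hours 51 minutes layover in Halborough → 04:00 UTC (Oct 2).
Add 14 hours 36 minutes leg 2 → 18:36 UTC.
Miravel is UTC+1:00, so local arrival = 18:36 + 1:00 = 19:36 on Oct 2.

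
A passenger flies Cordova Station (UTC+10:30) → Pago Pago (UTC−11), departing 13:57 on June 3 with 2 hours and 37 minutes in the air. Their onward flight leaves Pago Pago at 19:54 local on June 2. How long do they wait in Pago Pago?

50 minutes

Convert departure to UTC: 13:57 − 10:30 = 03:27 UTC on Jun 3.
Add 2 hours 37 minutes flight time → 06:04 UTC.
Pago Pago is UTC−11:00, so local arrival = 06:04 − 11:00 = 19:04 on Jun 2.
Layover = 19:54 − 19:04 = 50 minutes.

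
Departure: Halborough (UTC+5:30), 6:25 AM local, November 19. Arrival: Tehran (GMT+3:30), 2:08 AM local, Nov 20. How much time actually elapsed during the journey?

21 hours 43 minutes

Departure in UTC: 6:25 AM − 5:30 = 12:55 AM on Nov 19.
Arrival in UTC: 2:08 AM − 3:30 = 10:38 PM on Nov 19.
Elapsed = 10:38 PM − 12:55 AM = 21 hours 43 minutes.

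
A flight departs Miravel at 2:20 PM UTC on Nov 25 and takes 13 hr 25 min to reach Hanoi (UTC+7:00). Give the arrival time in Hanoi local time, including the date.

10:45 AM on Nov 26

Departure is given in UTC: 2:20 PM on Nov 25.
Add 13 hours 25 minutes → 3:45 AM UTC (Nov 26).
Hanoi is UTC+7:00: 3:45 AM + 7:00 = 10:45 AM on Nov 26.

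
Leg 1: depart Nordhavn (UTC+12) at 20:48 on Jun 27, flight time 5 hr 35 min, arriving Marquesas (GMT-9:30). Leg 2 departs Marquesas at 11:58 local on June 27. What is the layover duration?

Convert departure to UTC: 20:48 − 12:00 = 08:48 UTC on Jun 27.
Add 5 hours 35 minutes flight time → 14:23 UTC.
Marquesas is UTC−9:30, so local arrival = 14:23 − 9:30 = 04:53 on Jun 27.
Layover = 11:58 − 04:53 = 7 hours 5 minutes.

7 hours 5 minutes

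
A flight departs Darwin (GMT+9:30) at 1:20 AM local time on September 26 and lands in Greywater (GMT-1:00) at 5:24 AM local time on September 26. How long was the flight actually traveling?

Departure in UTC: 1:20 AM − 9:30 = 3:50 PM on Sep 25.
Arrival in UTC: 5:24 AM + 1:00 = 6:24 AM on Sep 26.
Elapsed = 6:24 AM − 3:50 PM (+1 day) = 14 hours 34 minutes.

14 hours 34 minutes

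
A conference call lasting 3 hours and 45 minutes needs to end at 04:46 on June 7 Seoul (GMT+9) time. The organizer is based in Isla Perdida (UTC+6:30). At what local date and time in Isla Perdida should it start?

22:31 on June 6

Target end time in UTC: 04:46 − 9:00 = 19:46 on Jun 6.
Subtract 3 hours 45 minutes → start 16:01 UTC on Jun 6.
Isla Perdida is UTC+6:30: 16:01 + 6:30 = 22:31 on Jun 6.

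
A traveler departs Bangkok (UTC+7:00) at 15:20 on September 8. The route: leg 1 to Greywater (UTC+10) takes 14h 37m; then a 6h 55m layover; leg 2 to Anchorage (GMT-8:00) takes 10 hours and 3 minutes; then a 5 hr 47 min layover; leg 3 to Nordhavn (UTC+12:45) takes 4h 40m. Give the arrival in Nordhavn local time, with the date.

15:07 on September 10

Convert departure to UTC: 15:20 − 7:00 = 08:20 UTC on Sep 8.
Add 14 hours and 37 minutes leg 1 → 22:57 UTC.
Add 6 hours 55 minutes layover in Greywater → 05:52 UTC (Sep 9).
Add 10 hours 3 minutes leg 2 → 15:55 UTC.
Add 5 hours and 47 minutes layover in Anchorage → 21:42 UTC.
Add 4 hours 40 minutes leg 3 → 02:22 UTC (Sep 10).
Nordhavn is UTC+12:45, so local arrival = 02:22 + 12:45 = 15:07 on Sep 10.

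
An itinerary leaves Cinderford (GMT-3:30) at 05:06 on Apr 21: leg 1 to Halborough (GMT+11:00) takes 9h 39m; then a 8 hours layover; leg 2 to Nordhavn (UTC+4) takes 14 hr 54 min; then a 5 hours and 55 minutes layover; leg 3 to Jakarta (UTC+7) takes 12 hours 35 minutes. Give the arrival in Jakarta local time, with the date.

18:39 on April 23

Convert departure to UTC: 05:06 + 3:30 = 08:36 UTC on Apr 21.
Add 9 hours and 39 minutes leg 1 → 18:15 UTC.
Add 8 hours layover in Halborough → 02:15 UTC (Apr 22).
Add 14 hours 54 minutes leg 2 → 17:09 UTC.
Add 5 hours and 55 minutes layover in Nordhavn → 23:04 UTC.
Add 12 hours 35 minutes leg 3 → 11:39 UTC (Apr 23).
Jakarta is UTC+7:00, so local arrival = 11:39 + 7:00 = 18:39 on Apr 23.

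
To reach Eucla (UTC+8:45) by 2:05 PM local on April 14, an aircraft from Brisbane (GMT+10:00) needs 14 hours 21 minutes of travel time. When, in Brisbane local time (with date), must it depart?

12:59 AM on April 14

Target arrival in UTC: 2:05 PM − 8:45 = 5:20 AM on Apr 14.
Subtract 14 hours 21 minutes → departure 2:59 PM UTC on Apr 13.
Brisbane is UTC+10:00: 2:59 PM + 10:00 = 12:59 AM on Apr 14.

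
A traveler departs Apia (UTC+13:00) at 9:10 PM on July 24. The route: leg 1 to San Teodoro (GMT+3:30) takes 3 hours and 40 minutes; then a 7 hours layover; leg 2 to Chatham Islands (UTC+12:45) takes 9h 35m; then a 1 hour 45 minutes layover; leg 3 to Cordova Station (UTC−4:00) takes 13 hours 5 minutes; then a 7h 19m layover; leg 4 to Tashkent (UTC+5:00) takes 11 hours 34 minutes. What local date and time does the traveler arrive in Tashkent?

Convert departure to UTC: 9:10 PM − 13:00 = 8:10 AM UTC on Jul 24.
Add 3 hours 40 minutes leg 1 → 11:50 AM UTC.
Add 7 hours layover in San Teodoro → 6:50 PM UTC.
Add 9 hours and 35 minutes leg 2 → 4:25 AM UTC (Jul 25).
Add 1 hour and 45 minutes layover in Chatham Islands → 6:10 AM UTC.
Add 13 hours 5 minutes leg 3 → 7:15 PM UTC.
Add 7 hours 19 minutes layover in Cordova Station → 2:34 AM UTC (Jul 26).
Add 11 hours 34 minutes leg 4 → 2:08 PM UTC.
Tashkent is UTC+5:00, so local arrival = 2:08 PM + 5:00 = 7:08 PM on Jul 26.

7:08 PM on Jul 26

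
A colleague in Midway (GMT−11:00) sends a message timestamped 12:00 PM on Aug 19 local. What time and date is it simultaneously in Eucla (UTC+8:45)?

In UTC: 12:00 PM + 11:00 = 11:00 PM on Aug 19.
Eucla is UTC+8:45: 11:00 PM + 8:45 = 7:45 AM on Aug 20.

7:45 AM on August 20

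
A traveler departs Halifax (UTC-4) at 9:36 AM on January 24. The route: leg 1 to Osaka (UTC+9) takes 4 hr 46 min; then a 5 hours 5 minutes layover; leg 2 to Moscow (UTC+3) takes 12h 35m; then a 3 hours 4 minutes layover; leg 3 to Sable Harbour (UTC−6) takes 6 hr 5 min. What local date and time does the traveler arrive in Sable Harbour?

Convert departure to UTC: 9:36 AM + 4:00 = 1:36 PM UTC on Jan 24.
Add 4 hours 46 minutes leg 1 → 6:22 PM UTC.
Add 5 hours 5 minutes layover in Osaka → 11:27 PM UTC.
Add 12 hours 35 minutes leg 2 → 12:02 PM UTC (Jan 25).
Add 3 hours and 4 minutes layover in Moscow → 3:06 PM UTC.
Add 6 hours and 5 minutes leg 3 → 9:11 PM UTC.
Sable Harbour is UTC−6:00, so local arrival = 9:11 PM − 6:00 = 3:11 PM on Jan 25.

3:11 PM on Jan 25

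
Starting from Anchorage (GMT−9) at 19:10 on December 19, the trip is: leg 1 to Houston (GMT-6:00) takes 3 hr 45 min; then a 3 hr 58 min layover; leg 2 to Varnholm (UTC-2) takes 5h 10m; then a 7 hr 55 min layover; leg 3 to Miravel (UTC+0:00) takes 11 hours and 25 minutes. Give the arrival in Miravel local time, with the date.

12:23 on December 21

Convert departure to UTC: 19:10 + 9:00 = 04:10 UTC on Dec 20.
Add 3 hours and 45 minutes leg 1 → 07:55 UTC.
Add 3 hours and 58 minutes layover in Houston → 11:53 UTC.
Add 5 hours 10 minutes leg 2 → 17:03 UTC.
Add 7 hours 55 minutes layover in Varnholm → 00:58 UTC (Dec 21).
Add 11 hours 25 minutes leg 3 → 12:23 UTC.
Miravel is UTC+0, so local arrival is the same: 12:23 on Dec 21.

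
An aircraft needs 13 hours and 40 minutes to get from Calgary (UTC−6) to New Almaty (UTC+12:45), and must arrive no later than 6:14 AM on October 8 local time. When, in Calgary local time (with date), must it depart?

Target arrival in UTC: 6:14 AM − 12:45 = 5:29 PM on Oct 7.
Subtract 13 hours 40 minutes → departure 3:49 AM UTC on Oct 7.
Calgary is UTC−6:00: 3:49 AM − 6:00 = 9:49 PM on Oct 6.

9:49 PM on Oct 6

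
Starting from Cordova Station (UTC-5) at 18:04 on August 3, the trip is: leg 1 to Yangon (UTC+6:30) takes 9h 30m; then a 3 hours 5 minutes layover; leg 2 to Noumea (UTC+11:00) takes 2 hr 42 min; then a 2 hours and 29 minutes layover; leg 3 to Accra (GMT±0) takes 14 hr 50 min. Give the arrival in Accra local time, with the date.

07:40 on August 5

Convert departure to UTC: 18:04 + 5:00 = 23:04 UTC on Aug 3.
Add 9 hours and 30 minutes leg 1 → 08:34 UTC (Aug 4).
Add 3 hours 5 minutes layover in Yangon → 11:39 UTC.
Add 2 hours 42 minutes leg 2 → 14:21 UTC.
Add 2 hours and 29 minutes layover in Noumea → 16:50 UTC.
Add 14 hours 50 minutes leg 3 → 07:40 UTC (Aug 5).
Accra is UTC+0, so local arrival is the same: 07:40 on Aug 5.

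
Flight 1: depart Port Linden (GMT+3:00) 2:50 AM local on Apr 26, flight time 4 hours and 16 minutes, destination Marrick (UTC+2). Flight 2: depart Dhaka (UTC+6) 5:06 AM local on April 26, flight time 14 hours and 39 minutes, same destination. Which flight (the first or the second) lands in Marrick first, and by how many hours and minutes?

the first, by 9 hours 39 minutes

Flight 1 in UTC: 2:50 AM − 3:00 = 11:50 PM on Apr 25.
+4 hours and 16 minutes → arrive 4:06 AM UTC on Apr 26.
Flight 2 in UTC: 5:06 AM − 6:00 = 11:06 PM on Apr 25.
+14 hours and 39 minutes → arrive 1:45 PM UTC on Apr 26.
Flight 1 lands earlier by 9 hours 39 minutes.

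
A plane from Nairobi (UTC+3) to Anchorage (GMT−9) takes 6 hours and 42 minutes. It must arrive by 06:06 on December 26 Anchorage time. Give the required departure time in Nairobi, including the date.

11:24 on Dec 26

Target arrival in UTC: 06:06 + 9:00 = 15:06 on Dec 26.
Subtract 6 hours 42 minutes → departure 08:24 UTC on Dec 26.
Nairobi is UTC+3:00: 08:24 + 3:00 = 11:24 on Dec 26.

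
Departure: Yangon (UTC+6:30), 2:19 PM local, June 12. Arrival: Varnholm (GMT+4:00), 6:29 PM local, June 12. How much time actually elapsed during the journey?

Departure in UTC: 2:19 PM − 6:30 = 7:49 AM on Jun 12.
Arrival in UTC: 6:29 PM − 4:00 = 2:29 PM on Jun 12.
Elapsed = 2:29 PM − 7:49 AM = 6 hours 40 minutes.

6 hours 40 minutes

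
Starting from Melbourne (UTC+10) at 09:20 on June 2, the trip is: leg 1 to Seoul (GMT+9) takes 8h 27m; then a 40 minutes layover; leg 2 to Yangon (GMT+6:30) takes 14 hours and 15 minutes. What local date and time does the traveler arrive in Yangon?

Convert departure to UTC: 09:20 − 10:00 = 23:20 UTC on Jun 1.
Add 8 hours 27 minutes leg 1 → 07:47 UTC (Jun 2).
Add 40 minutes layover in Seoul → 08:27 UTC.
Add 14 hours 15 minutes leg 2 → 22:42 UTC.
Yangon is UTC+6:30, so local arrival = 22:42 + 6:30 = 05:12 on Jun 3.

05:12 on Jun 3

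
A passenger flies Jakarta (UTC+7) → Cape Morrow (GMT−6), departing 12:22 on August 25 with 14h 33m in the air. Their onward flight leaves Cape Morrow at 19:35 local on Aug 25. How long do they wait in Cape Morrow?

5 hours 40 minutes

Convert departure to UTC: 12:22 − 7:00 = 05:22 UTC on Aug 25.
Add 14 hours and 33 minutes flight time → 19:55 UTC.
Cape Morrow is UTC−6:00, so local arrival = 19:55 − 6:00 = 13:55 on Aug 25.
Layover = 19:35 − 13:55 = 5 hours 40 minutes.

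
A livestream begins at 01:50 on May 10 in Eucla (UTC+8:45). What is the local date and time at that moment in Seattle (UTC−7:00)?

10:05 on May 9

In UTC: 01:50 − 8:45 = 17:05 on May 9.
Seattle is UTC−7:00: 17:05 − 7:00 = 10:05 on May 9.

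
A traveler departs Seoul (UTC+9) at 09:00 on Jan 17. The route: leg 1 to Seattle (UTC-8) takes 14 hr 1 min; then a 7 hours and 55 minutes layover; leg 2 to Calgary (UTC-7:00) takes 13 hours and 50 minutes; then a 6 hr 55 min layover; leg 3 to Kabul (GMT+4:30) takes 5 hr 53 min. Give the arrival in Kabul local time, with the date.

05:04 on January 19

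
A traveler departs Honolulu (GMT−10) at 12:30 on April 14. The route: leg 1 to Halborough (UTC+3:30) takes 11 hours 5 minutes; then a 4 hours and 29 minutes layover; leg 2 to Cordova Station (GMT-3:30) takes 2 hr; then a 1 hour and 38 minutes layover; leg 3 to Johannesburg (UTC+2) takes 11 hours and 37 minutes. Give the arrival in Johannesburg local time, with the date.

07:19 on April 16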